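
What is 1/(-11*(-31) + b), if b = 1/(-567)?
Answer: 567/193346 ≈ 0.0029326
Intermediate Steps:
b = -1/567 ≈ -0.0017637
1/(-11*(-31) + b) = 1/(-11*(-31) - 1/567) = 1/(341 - 1/567) = 1/(193346/567) = 567/193346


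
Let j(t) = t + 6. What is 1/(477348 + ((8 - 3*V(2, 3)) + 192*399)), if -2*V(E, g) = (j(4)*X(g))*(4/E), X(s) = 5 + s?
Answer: 1/554204 ≈ 1.8044e-6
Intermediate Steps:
j(t) = 6 + t
V(E, g) = -2*(50 + 10*g)/E (V(E, g) = -(6 + 4)*(5 + g)*4/E/2 = -10*(5 + g)*4/E/2 = -(50 + 10*g)*4/E/2 = -2*(50 + 10*g)/E)
1/(477348 + ((8 - 3*V(2, 3)) + 192*399)) = 1/(477348 + ((8 - 60*(-5 - 1*3)/2) + 192*399)) = 1/(477348 + ((8 - 60*(-5 - 3)/2) + 76608)) = 1/(477348 + ((8 - 60*(-8)/2) + 76608)) = 1/(477348 + ((8 - 3*(-80)) + 76608)) = 1/(477348 + ((8 + 240) + 76608)) = 1/(477348 + (248 + 76608)) = 1/(477348 + 76856) = 1/554204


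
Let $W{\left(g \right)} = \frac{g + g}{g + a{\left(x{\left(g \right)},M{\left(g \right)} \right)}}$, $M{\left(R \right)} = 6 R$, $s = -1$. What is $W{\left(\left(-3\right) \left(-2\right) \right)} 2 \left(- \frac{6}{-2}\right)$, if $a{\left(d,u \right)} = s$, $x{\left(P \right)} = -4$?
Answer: $\frac{72}{5} \approx 14.4$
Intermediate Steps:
$a{\left(d,u \right)} = -1$
$W{\left(g \right)} = \frac{2 g}{-1 + g}$ ($W{\left(g \right)} = \frac{g + g}{g - 1} = \frac{2 g}{-1 + g}$)
$W{\left(\left(-3\right) \left(-2\right) \right)} 2 \left(- \frac{6}{-2}\right) = \frac{2 \left(\left(-3\right) \left(-2\right)\right)}{-1 - -6} \cdot 2 \left(- \frac{6}{-2}\right) = 2 \cdot 6 \frac{1}{-1 + 6} \cdot 2 \left(\left(-6\right) \left(- \frac{1}{2}\right)\right) = 2 \cdot 6 \cdot \frac{1}{5} \cdot 2 \cdot 3 = \frac{12}{5} \cdot 2 \cdot 3 = \frac{24}{5} \cdot 3 = \frac{72}{5}$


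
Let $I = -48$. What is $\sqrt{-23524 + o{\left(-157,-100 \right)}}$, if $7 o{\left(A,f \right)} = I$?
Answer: $\frac{2 i \sqrt{288253}}{7} \approx 153.4 i$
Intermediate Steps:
$o{\left(A,f \right)} = - \frac{48}{7}$ ($o{\left(A,f \right)} = \frac{1}{7} \left(-48\right) = - \frac{48}{7}$)
$\sqrt{-23524 + o{\left(-157,-100 \right)}} = \sqrt{-23524 - \frac{48}{7}} = \sqrt{- \frac{164716}{7}} = \frac{2 i \sqrt{288253}}{7}$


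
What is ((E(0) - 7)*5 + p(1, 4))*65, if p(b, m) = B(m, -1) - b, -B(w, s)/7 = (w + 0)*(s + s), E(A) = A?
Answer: 1300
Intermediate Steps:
B(w, s) = -14*s*w (B(w, s) = -7*(w + 0)*(s + s) = -7*w*2*s = -14*s*w)
p(b, m) = -b + 14*m (p(b, m) = -14*(-1)*m - b = 14*m - b = -b + 14*m)
((E(0) - 7)*5 + p(1, 4))*65 = ((0 - 7)*5 + (-1*1 + 14*4))*65 = (-7*5 + (-1 + 56))*65 = (-35 + 55)*65 = 20*65 = 1300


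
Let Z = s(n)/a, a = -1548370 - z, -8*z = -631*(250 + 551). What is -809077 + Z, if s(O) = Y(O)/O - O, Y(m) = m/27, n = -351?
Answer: -281635299969713/348094557 ≈ -8.0908e+5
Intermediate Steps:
Y(m) = m/27 (Y(m) = m*(1/27) = m/27)
z = 505431/8 (z = -(-631)*(250 + 551)/8 = -(-631)*801/8 = -1/8*(-505431) = 505431/8 ≈ 63179.)
s(O) = 1/27 - O (s(O) = (O/27)/O - O = 1/27 - O)
a = -12892391/8 (a = -1548370 - 1*505431/8 = -1548370 - 505431/8 = -12892391/8 ≈ -1.6115e+6)
Z = -75824/348094557 (Z = (1/27 - 1*(-351))/(-12892391/8) = (1/27 + 351)*(-8/12892391) = (9478/27)*(-8/12892391) = -75824/348094557 ≈ -0.00021783)
-809077 + Z = -809077 - 75824/348094557 = -281635299969713/348094557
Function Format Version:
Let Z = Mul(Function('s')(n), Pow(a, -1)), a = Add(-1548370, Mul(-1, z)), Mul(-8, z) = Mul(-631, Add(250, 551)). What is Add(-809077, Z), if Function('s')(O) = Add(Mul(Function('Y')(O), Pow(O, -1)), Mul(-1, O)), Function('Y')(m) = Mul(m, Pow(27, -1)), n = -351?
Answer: Rational(-281635299969713, 348094557) ≈ -8.0908e+5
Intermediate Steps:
Function('Y')(m) = Mul(Rational(1, 27), m) (Function('Y')(m) = Mul(m, Rational(1, 27)) = Mul(Rational(1, 27), m))
z = Rational(505431, 8) (z = Mul(Rational(-1, 8), Mul(-631, Add(250, 551))) = Mul(Rational(-1, 8), Mul(-631, 801)) = Mul(Rational(-1, 8), -505431) = Rational(505431, 8) ≈ 63179.)
Function('s')(O) = Add(Rational(1, 27), Mul(-1, O)) (Function('s')(O) = Add(Mul(Mul(Rational(1, 27), O), Pow(O, -1)), Mul(-1, O)) = Add(Rational(1, 27), Mul(-1, O)))
a = Rational(-12892391, 8) (a = Add(-1548370, Mul(-1, Rational(505431, 8))) = Add(-1548370, Rational(-505431, 8)) = Rational(-12892391, 8) ≈ -1.6115e+6)
Z = Rational(-75824, 348094557) (Z = Mul(Add(Rational(1, 27), Mul(-1, -351)), Pow(Rational(-12892391, 8), -1)) = Mul(Add(Rational(1, 27), 351), Rational(-8, 12892391)) = Mul(Rational(9478, 27), Rational(-8, 12892391)) = Rational(-75824, 348094557) ≈ -0.00021783)
Add(-809077, Z) = Add(-809077, Rational(-75824, 348094557)) = Rational(-281635299969713, 348094557)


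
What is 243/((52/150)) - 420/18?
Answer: 52855/78 ≈ 677.63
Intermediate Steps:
243/((52/150)) - 420/18 = 243/((52*(1/150))) - 420*1/18 = 243/(26/75) - 70/3 = 243*(75/26) - 70/3 = 18225/26 - 70/3 = 52855/78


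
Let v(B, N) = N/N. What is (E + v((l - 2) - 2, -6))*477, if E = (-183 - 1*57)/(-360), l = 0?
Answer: 795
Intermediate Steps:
v(B, N) = 1
E = ⅔ (E = (-183 - 57)*(-1/360) = -240*(-1/360) = ⅔ ≈ 0.66667)
(E + v((l - 2) - 2, -6))*477 = (⅔ + 1)*477 = (5/3)*477 = 795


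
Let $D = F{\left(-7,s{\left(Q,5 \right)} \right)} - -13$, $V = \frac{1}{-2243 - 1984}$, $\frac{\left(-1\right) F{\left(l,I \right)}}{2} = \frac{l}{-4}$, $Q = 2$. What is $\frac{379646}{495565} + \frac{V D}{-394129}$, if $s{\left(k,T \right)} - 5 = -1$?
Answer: $\frac{1264967788331371}{1651206011279790} \approx 0.76609$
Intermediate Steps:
$s{\left(k,T \right)} = 4$ ($s{\left(k,T \right)} = 5 - 1 = 4$)
$F{\left(l,I \right)} = \frac{l}{2}$ ($F{\left(l,I \right)} = - 2 \frac{l}{-4} = - 2 l \left(- \frac{1}{4}\right) = - 2 \left(- \frac{l}{4}\right) = \frac{l}{2}$)
$V = - \frac{1}{4227}$ ($V = \frac{1}{-4227} = - \frac{1}{4227} \approx -0.00023657$)
$D = \frac{19}{2}$ ($D = \frac{1}{2} \left(-7\right) - -13 = - \frac{7}{2} + 13 = \frac{19}{2} \approx 9.5$)
$\frac{379646}{495565} + \frac{V D}{-394129} = \frac{379646}{495565} + \frac{\left(- \frac{1}{4227}\right) \frac{19}{2}}{-394129} = 379646 \cdot \frac{1}{495565} - - \frac{19}{3331966566} = \frac{379646}{495565} + \frac{19}{3331966566} = \frac{1264967788331371}{1651206011279790}$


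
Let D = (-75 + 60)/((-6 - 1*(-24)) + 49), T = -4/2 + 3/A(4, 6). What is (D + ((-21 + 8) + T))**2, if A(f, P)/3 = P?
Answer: 36638809/161604 ≈ 226.72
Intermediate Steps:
A(f, P) = 3*P
T = -11/6 (T = -4/2 + 3/((3*6)) = -4*1/2 + 3/18 = -2 + 3*(1/18) = -2 + 1/6 = -11/6 ≈ -1.8333)
D = -15/67 (D = -15/((-6 + 24) + 49) = -15/(18 + 49) = -15/67 ≈ -0.22388)
(D + ((-21 + 8) + T))**2 = (-15/67 + ((-21 + 8) - 11/6))**2 = (-15/67 + (-13 - 11/6))**2 = (-15/67 - 89/6)**2 = (-6053/402)**2 = 36638809/161604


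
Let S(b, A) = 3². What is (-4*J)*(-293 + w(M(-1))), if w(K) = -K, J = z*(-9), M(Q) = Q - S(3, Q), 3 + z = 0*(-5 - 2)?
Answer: 30564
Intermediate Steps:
z = -3 (z = -3 + 0*(-5 - 2) = -3 + 0*(-7) = -3 + 0 = -3)
S(b, A) = 9
M(Q) = -9 + Q (M(Q) = Q - 1*9 = Q - 9 = -9 + Q)
J = 27 (J = -3*(-9) = 27)
(-4*J)*(-293 + w(M(-1))) = (-4*27)*(-293 - (-9 - 1)) = -108*(-293 - 1*(-10)) = -108*(-293 + 10) = -108*(-283) = 30564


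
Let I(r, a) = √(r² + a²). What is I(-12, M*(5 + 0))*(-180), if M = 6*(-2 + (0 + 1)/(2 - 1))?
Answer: -1080*√29 ≈ -5816.0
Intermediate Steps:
M = -6 (M = 6*(-2 + 1/1) = 6*(-2 + 1*1) = 6*(-2 + 1) = 6*(-1) = -6)
I(r, a) = √(a² + r²)
I(-12, M*(5 + 0))*(-180) = √((-6*(5 + 0))² + (-12)²)*(-180) = √((-6*5)² + 144)*(-180) = √((-30)² + 144)*(-180) = √(900 + 144)*(-180) = √1044*(-180) = (6*√29)*(-180) = -1080*√29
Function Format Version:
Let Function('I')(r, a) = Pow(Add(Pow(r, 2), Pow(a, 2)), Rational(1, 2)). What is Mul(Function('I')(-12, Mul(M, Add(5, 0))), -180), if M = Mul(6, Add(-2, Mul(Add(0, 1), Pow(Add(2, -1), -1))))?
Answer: Mul(-1080, Pow(29, Rational(1, 2))) ≈ -5816.0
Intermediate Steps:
M = -6 (M = Mul(6, Add(-2, Mul(1, Pow(1, -1)))) = Mul(6, Add(-2, Mul(1, 1))) = Mul(6, Add(-2, 1)) = Mul(6, -1) = -6)
Function('I')(r, a) = Pow(Add(Pow(a, 2), Pow(r, 2)), Rational(1, 2))
Mul(Function('I')(-12, Mul(M, Add(5, 0))), -180) = Mul(Pow(Add(Pow(Mul(-6, Add(5, 0)), 2), Pow(-12, 2)), Rational(1, 2)), -180) = Mul(Pow(Add(Pow(Mul(-6, 5), 2), 144), Rational(1, 2)), -180) = Mul(Pow(Add(Pow(-30, 2), 144), Rational(1, 2)), -180) = Mul(Pow(Add(900, 144), Rational(1, 2)), -180) = Mul(Pow(1044, Rational(1, 2)), -180) = Mul(Mul(6, Pow(29, Rational(1, 2))), -180) = Mul(-1080, Pow(29, Rational(1, 2)))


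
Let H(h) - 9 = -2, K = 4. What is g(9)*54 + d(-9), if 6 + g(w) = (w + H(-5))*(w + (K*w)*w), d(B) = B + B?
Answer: 287370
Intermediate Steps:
H(h) = 7 (H(h) = 9 - 2 = 7)
d(B) = 2*B
g(w) = -6 + (7 + w)*(w + 4*w**2) (g(w) = -6 + (w + 7)*(w + (4*w)*w) = -6 + (7 + w)*(w + 4*w**2))
g(9)*54 + d(-9) = (-6 + 4*9**3 + 7*9 + 29*9**2)*54 + 2*(-9) = (-6 + 4*729 + 63 + 29*81)*54 - 18 = (-6 + 2916 + 63 + 2349)*54 - 18 = 5322*54 - 18 = 287388 - 18 = 287370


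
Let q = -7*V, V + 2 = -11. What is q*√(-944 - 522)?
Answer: 91*I*√1466 ≈ 3484.2*I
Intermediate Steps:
V = -13 (V = -2 - 11 = -13)
q = 91 (q = -7*(-13) = 91)
q*√(-944 - 522) = 91*√(-944 - 522) = 91*√(-1466) = 91*(I*√1466) = 91*I*√1466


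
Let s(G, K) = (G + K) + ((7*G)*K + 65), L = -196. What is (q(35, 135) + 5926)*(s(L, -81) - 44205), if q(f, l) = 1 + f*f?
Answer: 477145680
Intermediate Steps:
s(G, K) = 65 + G + K + 7*G*K (s(G, K) = (G + K) + (7*G*K + 65) = (G + K) + (65 + 7*G*K) = 65 + G + K + 7*G*K)
q(f, l) = 1 + f**2
(q(35, 135) + 5926)*(s(L, -81) - 44205) = ((1 + 35**2) + 5926)*((65 - 196 - 81 + 7*(-196)*(-81)) - 44205) = ((1 + 1225) + 5926)*((65 - 196 - 81 + 111132) - 44205) = (1226 + 5926)*(110920 - 44205) = 7152*66715 = 477145680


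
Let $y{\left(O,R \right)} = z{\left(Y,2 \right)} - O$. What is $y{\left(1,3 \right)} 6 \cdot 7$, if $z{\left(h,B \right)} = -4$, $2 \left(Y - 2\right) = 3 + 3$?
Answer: $-210$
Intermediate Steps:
$Y = 5$ ($Y = 2 + \frac{3 + 3}{2} = 2 + \frac{1}{2} \cdot 6 = 2 + 3 = 5$)
$y{\left(O,R \right)} = -4 - O$
$y{\left(1,3 \right)} 6 \cdot 7 = \left(-4 - 1\right) 6 \cdot 7 = \left(-5\right) 6 \cdot 7 = \left(-30\right) 7 = -210$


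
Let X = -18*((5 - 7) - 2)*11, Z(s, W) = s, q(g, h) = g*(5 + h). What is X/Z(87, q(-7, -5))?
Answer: 264/29 ≈ 9.1035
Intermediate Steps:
X = 792 (X = -18*(-2 - 2)*11 = -18*(-4)*11 = 72*11 = 792)
X/Z(87, q(-7, -5)) = 792/87 = 792*(1/87) = 264/29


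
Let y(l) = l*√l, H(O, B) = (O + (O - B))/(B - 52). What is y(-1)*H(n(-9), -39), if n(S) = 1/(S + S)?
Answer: 50*I/117 ≈ 0.42735*I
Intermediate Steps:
n(S) = 1/(2*S)
H(O, B) = (-B + 2*O)/(-52 + B)
y(l) = l^(3/2)
y(-1)*H(n(-9), -39) = (-1)^(3/2)*((-1*(-39) + 2*((½)/(-9)))/(-52 - 39)) = (-I)*((39 + 2*((½)*(-⅑)))/(-91)) = (-I)*(-(39 + 2*(-1/18))/91) = (-I)*(-(39 - ⅑)/91) = (-I)*(-1/91*350/9) = -I*(-50/117) = 50*I/117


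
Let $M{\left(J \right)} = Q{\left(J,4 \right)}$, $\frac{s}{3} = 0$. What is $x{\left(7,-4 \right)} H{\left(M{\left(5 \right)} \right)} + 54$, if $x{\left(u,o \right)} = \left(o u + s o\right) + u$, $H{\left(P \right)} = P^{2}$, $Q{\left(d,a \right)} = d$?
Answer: $-471$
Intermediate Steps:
$s = 0$ ($s = 3 \cdot 0 = 0$)
$M{\left(J \right)} = J$
$x{\left(u,o \right)} = u + o u$ ($x{\left(u,o \right)} = \left(o u + 0 o\right) + u = \left(o u + 0\right) + u = o u + u = u + o u$)
$x{\left(7,-4 \right)} H{\left(M{\left(5 \right)} \right)} + 54 = 7 \left(1 - 4\right) 5^{2} + 54 = 7 \left(-3\right) 25 + 54 = \left(-21\right) 25 + 54 = -525 + 54 = -471$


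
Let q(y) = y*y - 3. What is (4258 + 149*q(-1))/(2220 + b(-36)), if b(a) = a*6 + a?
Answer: 165/82 ≈ 2.0122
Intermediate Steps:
q(y) = -3 + y² (q(y) = y² - 3 = -3 + y²)
b(a) = 7*a (b(a) = 6*a + a = 7*a)
(4258 + 149*q(-1))/(2220 + b(-36)) = (4258 + 149*(-3 + (-1)²))/(2220 + 7*(-36)) = (4258 + 149*(-3 + 1))/(2220 - 252) = (4258 + 149*(-2))/1968 = (4258 - 298)*(1/1968) = 3960*(1/1968) = 165/82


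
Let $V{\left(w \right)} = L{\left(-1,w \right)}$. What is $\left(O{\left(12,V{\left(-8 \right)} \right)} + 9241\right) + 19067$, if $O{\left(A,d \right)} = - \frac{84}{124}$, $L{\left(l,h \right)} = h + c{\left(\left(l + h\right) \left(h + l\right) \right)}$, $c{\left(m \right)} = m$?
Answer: $\frac{877527}{31} \approx 28307.0$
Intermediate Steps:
$L{\left(l,h \right)} = h + \left(h + l\right)^{2}$ ($L{\left(l,h \right)} = h + \left(l + h\right) \left(h + l\right) = h + \left(h + l\right) \left(h + l\right) = h + \left(h + l\right)^{2}$)
$V{\left(w \right)} = 1 + w^{2} - w$ ($V{\left(w \right)} = w + w^{2} + \left(-1\right)^{2} + 2 w \left(-1\right) = w + w^{2} + 1 - 2 w = 1 + w^{2} - w$)
$O{\left(A,d \right)} = - \frac{21}{31}$ ($O{\left(A,d \right)} = \left(-84\right) \frac{1}{124} = - \frac{21}{31}$)
$\left(O{\left(12,V{\left(-8 \right)} \right)} + 9241\right) + 19067 = \left(- \frac{21}{31} + 9241\right) + 19067 = \frac{286450}{31} + 19067 = \frac{877527}{31}$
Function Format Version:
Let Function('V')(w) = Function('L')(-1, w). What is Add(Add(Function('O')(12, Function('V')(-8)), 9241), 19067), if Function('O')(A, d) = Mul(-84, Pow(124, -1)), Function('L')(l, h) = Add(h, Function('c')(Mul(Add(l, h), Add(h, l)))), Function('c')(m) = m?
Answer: Rational(877527, 31) ≈ 28307.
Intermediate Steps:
Function('L')(l, h) = Add(h, Pow(Add(h, l), 2)) (Function('L')(l, h) = Add(h, Mul(Add(l, h), Add(h, l))) = Add(h, Mul(Add(h, l), Add(h, l))) = Add(h, Pow(Add(h, l), 2)))
Function('V')(w) = Add(1, Pow(w, 2), Mul(-1, w)) (Function('V')(w) = Add(w, Pow(w, 2), Pow(-1, 2), Mul(2, w, -1)) = Add(w, Pow(w, 2), 1, Mul(-2, w)) = Add(1, Pow(w, 2), Mul(-1, w)))
Function('O')(A, d) = Rational(-21, 31) (Function('O')(A, d) = Mul(-84, Rational(1, 124)) = Rational(-21, 31))
Add(Add(Function('O')(12, Function('V')(-8)), 9241), 19067) = Add(Add(Rational(-21, 31), 9241), 19067) = Add(Rational(286450, 31), 19067) = Rational(877527, 31)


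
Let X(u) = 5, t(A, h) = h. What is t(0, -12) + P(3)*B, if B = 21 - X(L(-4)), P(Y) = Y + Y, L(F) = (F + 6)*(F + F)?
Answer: 84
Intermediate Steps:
L(F) = 2*F*(6 + F) (L(F) = (6 + F)*(2*F) = 2*F*(6 + F))
P(Y) = 2*Y
B = 16 (B = 21 - 1*5 = 21 - 5 = 16)
t(0, -12) + P(3)*B = -12 + (2*3)*16 = -12 + 6*16 = -12 + 96 = 84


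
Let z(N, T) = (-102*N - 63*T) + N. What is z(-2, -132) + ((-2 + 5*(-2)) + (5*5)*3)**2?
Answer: 12487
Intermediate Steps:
z(N, T) = -101*N - 63*T
z(-2, -132) + ((-2 + 5*(-2)) + (5*5)*3)**2 = (-101*(-2) - 63*(-132)) + ((-2 + 5*(-2)) + (5*5)*3)**2 = (202 + 8316) + ((-2 - 10) + 25*3)**2 = 8518 + (-12 + 75)**2 = 8518 + 63**2 = 8518 + 3969 = 12487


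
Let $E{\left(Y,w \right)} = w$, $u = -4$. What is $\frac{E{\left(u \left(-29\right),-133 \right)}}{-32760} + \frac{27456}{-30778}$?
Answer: $- \frac{5814059}{6547320} \approx -0.88801$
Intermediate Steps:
$\frac{E{\left(u \left(-29\right),-133 \right)}}{-32760} + \frac{27456}{-30778} = - \frac{133}{-32760} + \frac{27456}{-30778} = \left(-133\right) \left(- \frac{1}{32760}\right) + 27456 \left(- \frac{1}{30778}\right) = \frac{19}{4680} - \frac{1248}{1399} = - \frac{5814059}{6547320}$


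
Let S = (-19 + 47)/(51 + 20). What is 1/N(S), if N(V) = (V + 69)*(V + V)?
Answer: 5041/275912 ≈ 0.018270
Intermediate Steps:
S = 28/71 ≈ 0.39437
N(V) = 2*V*(69 + V) (N(V) = (69 + V)*(2*V) = 2*V*(69 + V))
1/N(S) = 1/(2*(28/71)*(69 + 28/71)) = 1/(2*(28/71)*(4927/71)) = 1/(275912/5041) = 5041/275912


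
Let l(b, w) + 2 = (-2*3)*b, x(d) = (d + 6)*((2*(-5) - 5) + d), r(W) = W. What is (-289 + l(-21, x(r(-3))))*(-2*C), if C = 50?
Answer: 16500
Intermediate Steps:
x(d) = (-15 + d)*(6 + d) (x(d) = (6 + d)*((-10 - 5) + d) = (6 + d)*(-15 + d) = (-15 + d)*(6 + d))
l(b, w) = -2 - 6*b (l(b, w) = -2 + (-2*3)*b = -2 - 6*b)
(-289 + l(-21, x(r(-3))))*(-2*C) = (-289 + (-2 - 6*(-21)))*(-2*50) = (-289 + (-2 + 126))*(-100) = (-289 + 124)*(-100) = -165*(-100) = 16500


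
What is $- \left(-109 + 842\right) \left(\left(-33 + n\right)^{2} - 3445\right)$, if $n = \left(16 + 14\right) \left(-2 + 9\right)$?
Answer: $-20438972$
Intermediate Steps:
$n = 210$ ($n = 30 \cdot 7 = 210$)
$- \left(-109 + 842\right) \left(\left(-33 + n\right)^{2} - 3445\right) = - \left(-109 + 842\right) \left(\left(-33 + 210\right)^{2} - 3445\right) = - 733 \left(177^{2} - 3445\right) = - 733 \left(31329 - 3445\right) = - 733 \cdot 27884 = \left(-1\right) 20438972 = -20438972$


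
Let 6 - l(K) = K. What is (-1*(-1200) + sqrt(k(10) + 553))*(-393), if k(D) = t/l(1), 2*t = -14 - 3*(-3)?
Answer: -471600 - 393*sqrt(2210)/2 ≈ -4.8084e+5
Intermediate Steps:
l(K) = 6 - K
t = -5/2 (t = (-14 - 3*(-3))/2 = (-14 + 9)/2 = (1/2)*(-5) = -5/2 ≈ -2.5000)
k(D) = -1/2 (k(D) = -5/(2*(6 - 1*1)) = -5/(2*(6 - 1)) = -5/2/5 = -5/2*1/5 = -1/2)
(-1*(-1200) + sqrt(k(10) + 553))*(-393) = (-1*(-1200) + sqrt(-1/2 + 553))*(-393) = (1200 + sqrt(1105/2))*(-393) = (1200 + sqrt(2210)/2)*(-393) = -471600 - 393*sqrt(2210)/2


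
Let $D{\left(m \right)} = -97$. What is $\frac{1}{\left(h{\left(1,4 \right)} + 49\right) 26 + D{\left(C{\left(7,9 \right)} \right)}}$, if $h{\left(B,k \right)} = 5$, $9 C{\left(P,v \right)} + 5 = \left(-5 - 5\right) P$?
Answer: $\frac{1}{1307} \approx 0.00076511$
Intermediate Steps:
$C{\left(P,v \right)} = - \frac{5}{9} - \frac{10 P}{9}$ ($C{\left(P,v \right)} = - \frac{5}{9} + \frac{\left(-5 - 5\right) P}{9} = - \frac{5}{9} + \frac{\left(-10\right) P}{9} = - \frac{5}{9} - \frac{10 P}{9}$)
$\frac{1}{\left(h{\left(1,4 \right)} + 49\right) 26 + D{\left(C{\left(7,9 \right)} \right)}} = \frac{1}{\left(5 + 49\right) 26 - 97} = \frac{1}{54 \cdot 26 - 97} = \frac{1}{1404 - 97} = \frac{1}{1307}$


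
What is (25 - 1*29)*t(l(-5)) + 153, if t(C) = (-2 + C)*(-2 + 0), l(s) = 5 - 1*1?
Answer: 169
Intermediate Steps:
l(s) = 4 (l(s) = 5 - 1 = 4)
t(C) = 4 - 2*C (t(C) = (-2 + C)*(-2) = 4 - 2*C)
(25 - 1*29)*t(l(-5)) + 153 = (25 - 1*29)*(4 - 2*4) + 153 = (25 - 29)*(4 - 8) + 153 = -4*(-4) + 153 = 16 + 153 = 169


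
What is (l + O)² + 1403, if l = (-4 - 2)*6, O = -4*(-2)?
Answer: 2187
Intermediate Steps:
O = 8
l = -36 (l = -6*6 = -36)
(l + O)² + 1403 = (-36 + 8)² + 1403 = (-28)² + 1403 = 784 + 1403 = 2187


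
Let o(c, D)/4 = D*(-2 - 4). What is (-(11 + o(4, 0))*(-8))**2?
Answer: 7744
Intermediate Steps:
o(c, D) = -24*D (o(c, D) = 4*(D*(-2 - 4)) = 4*(D*(-6)) = 4*(-6*D) = -24*D)
(-(11 + o(4, 0))*(-8))**2 = (-(11 - 24*0)*(-8))**2 = (-(11 + 0)*(-8))**2 = (-11*(-8))**2 = (-1*(-88))**2 = 88**2 = 7744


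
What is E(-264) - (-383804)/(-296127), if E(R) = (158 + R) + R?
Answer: -109950794/296127 ≈ -371.30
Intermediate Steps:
E(R) = 158 + 2*R
E(-264) - (-383804)/(-296127) = (158 + 2*(-264)) - (-383804)/(-296127) = (158 - 528) - (-383804)*(-1)/296127 = -370 - 1*383804/296127 = -370 - 383804/296127 = -109950794/296127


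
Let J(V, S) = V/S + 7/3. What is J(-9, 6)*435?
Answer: 725/2 ≈ 362.50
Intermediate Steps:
J(V, S) = 7/3 + V/S (J(V, S) = V/S + 7*(⅓) = V/S + 7/3 = 7/3 + V/S)
J(-9, 6)*435 = (7/3 - 9/6)*435 = (7/3 - 9*⅙)*435 = (7/3 - 3/2)*435 = (⅚)*435 = 725/2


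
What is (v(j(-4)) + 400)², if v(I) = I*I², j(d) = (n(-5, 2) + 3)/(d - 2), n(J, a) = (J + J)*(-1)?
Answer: 7090145209/46656 ≈ 1.5197e+5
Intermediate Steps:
n(J, a) = -2*J (n(J, a) = (2*J)*(-1) = -2*J)
j(d) = 13/(-2 + d) (j(d) = (-2*(-5) + 3)/(d - 2) = (10 + 3)/(-2 + d) = 13/(-2 + d))
v(I) = I³
(v(j(-4)) + 400)² = ((13/(-2 - 4))³ + 400)² = ((13/(-6))³ + 400)² = ((13*(-⅙))³ + 400)² = ((-13/6)³ + 400)² = (-2197/216 + 400)² = (84203/216)² = 7090145209/46656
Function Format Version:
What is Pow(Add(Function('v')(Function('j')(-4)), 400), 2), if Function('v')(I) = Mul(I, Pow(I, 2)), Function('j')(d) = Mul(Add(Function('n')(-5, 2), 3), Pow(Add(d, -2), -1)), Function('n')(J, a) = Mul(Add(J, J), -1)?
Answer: Rational(7090145209, 46656) ≈ 1.5197e+5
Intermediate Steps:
Function('n')(J, a) = Mul(-2, J) (Function('n')(J, a) = Mul(Mul(2, J), -1) = Mul(-2, J))
Function('j')(d) = Mul(13, Pow(Add(-2, d), -1)) (Function('j')(d) = Mul(Add(Mul(-2, -5), 3), Pow(Add(d, -2), -1)) = Mul(Add(10, 3), Pow(Add(-2, d), -1)) = Mul(13, Pow(Add(-2, d), -1)))
Function('v')(I) = Pow(I, 3)
Pow(Add(Function('v')(Function('j')(-4)), 400), 2) = Pow(Add(Pow(Mul(13, Pow(Add(-2, -4), -1)), 3), 400), 2) = Pow(Add(Pow(Mul(13, Pow(-6, -1)), 3), 400), 2) = Pow(Add(Pow(Mul(13, Rational(-1, 6)), 3), 400), 2) = Pow(Add(Pow(Rational(-13, 6), 3), 400), 2) = Pow(Add(Rational(-2197, 216), 400), 2) = Pow(Rational(84203, 216), 2) = Rational(7090145209, 46656)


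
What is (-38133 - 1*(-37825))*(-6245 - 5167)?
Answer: 3514896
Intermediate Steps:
(-38133 - 1*(-37825))*(-6245 - 5167) = (-38133 + 37825)*(-11412) = -308*(-11412) = 3514896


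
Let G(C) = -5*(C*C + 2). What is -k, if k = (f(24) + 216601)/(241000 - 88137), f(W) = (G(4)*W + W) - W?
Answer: -214441/152863 ≈ -1.4028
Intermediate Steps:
G(C) = -10 - 5*C**2 (G(C) = -5*(C**2 + 2) = -5*(2 + C**2) = -10 - 5*C**2)
f(W) = -90*W (f(W) = ((-10 - 5*4**2)*W + W) - W = ((-10 - 5*16)*W + W) - W = ((-10 - 80)*W + W) - W = (-90*W + W) - W = -89*W - W = -90*W)
k = 214441/152863 (k = (-90*24 + 216601)/(241000 - 88137) = (-2160 + 216601)/152863 = 214441*(1/152863) = 214441/152863 ≈ 1.4028)
-k = -1*214441/152863 = -214441/152863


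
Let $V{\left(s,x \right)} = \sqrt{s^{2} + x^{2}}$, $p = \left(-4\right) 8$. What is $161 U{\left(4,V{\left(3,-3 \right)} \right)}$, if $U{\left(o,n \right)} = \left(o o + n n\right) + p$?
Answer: $322$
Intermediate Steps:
$p = -32$
$U{\left(o,n \right)} = -32 + n^{2} + o^{2}$ ($U{\left(o,n \right)} = \left(o o + n n\right) - 32 = \left(o^{2} + n^{2}\right) - 32 = \left(n^{2} + o^{2}\right) - 32 = -32 + n^{2} + o^{2}$)
$161 U{\left(4,V{\left(3,-3 \right)} \right)} = 161 \left(-32 + \left(\sqrt{3^{2} + \left(-3\right)^{2}}\right)^{2} + 4^{2}\right) = 161 \left(-32 + \left(\sqrt{9 + 9}\right)^{2} + 16\right) = 161 \left(-32 + \left(\sqrt{18}\right)^{2} + 16\right) = 161 \left(-32 + \left(3 \sqrt{2}\right)^{2} + 16\right) = 161 \left(-32 + 18 + 16\right) = 161 \cdot 2 = 322$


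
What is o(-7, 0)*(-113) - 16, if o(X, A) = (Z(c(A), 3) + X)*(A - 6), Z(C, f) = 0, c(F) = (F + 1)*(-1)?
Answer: -4762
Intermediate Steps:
c(F) = -1 - F (c(F) = (1 + F)*(-1) = -1 - F)
o(X, A) = X*(-6 + A) (o(X, A) = (0 + X)*(A - 6) = X*(-6 + A))
o(-7, 0)*(-113) - 16 = -7*(-6 + 0)*(-113) - 16 = -7*(-6)*(-113) - 16 = 42*(-113) - 16 = -4746 - 16 = -4762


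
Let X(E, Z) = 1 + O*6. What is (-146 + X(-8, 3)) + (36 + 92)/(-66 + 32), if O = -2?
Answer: -2733/17 ≈ -160.76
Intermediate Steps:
X(E, Z) = -11 (X(E, Z) = 1 - 2*6 = 1 - 12 = -11)
(-146 + X(-8, 3)) + (36 + 92)/(-66 + 32) = (-146 - 11) + (36 + 92)/(-66 + 32) = -157 + 128/(-34) = -157 + 128*(-1/34) = -157 - 64/17 = -2733/17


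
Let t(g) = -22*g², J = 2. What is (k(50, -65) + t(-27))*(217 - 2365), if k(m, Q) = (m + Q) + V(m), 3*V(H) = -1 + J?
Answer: 34481128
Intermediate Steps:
V(H) = ⅓ (V(H) = (-1 + 2)/3 = (⅓)*1 = ⅓)
k(m, Q) = ⅓ + Q + m (k(m, Q) = (m + Q) + ⅓ = (Q + m) + ⅓ = ⅓ + Q + m)
(k(50, -65) + t(-27))*(217 - 2365) = ((⅓ - 65 + 50) - 22*(-27)²)*(217 - 2365) = (-44/3 - 22*729)*(-2148) = (-44/3 - 16038)*(-2148) = -48158/3*(-2148) = 34481128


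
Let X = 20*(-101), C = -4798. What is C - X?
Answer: -2778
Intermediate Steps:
X = -2020
C - X = -4798 - 1*(-2020) = -4798 + 2020 = -2778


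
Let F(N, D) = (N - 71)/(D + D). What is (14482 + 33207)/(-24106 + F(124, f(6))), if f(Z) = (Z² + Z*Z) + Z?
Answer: -7439484/3760483 ≈ -1.9783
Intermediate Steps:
f(Z) = Z + 2*Z² (f(Z) = (Z² + Z²) + Z = 2*Z² + Z = Z + 2*Z²)
F(N, D) = (-71 + N)/(2*D) (F(N, D) = (-71 + N)/((2*D)) = (-71 + N)*(1/(2*D)) = (-71 + N)/(2*D))
(14482 + 33207)/(-24106 + F(124, f(6))) = (14482 + 33207)/(-24106 + (-71 + 124)/(2*((6*(1 + 2*6))))) = 47689/(-24106 + (½)*53/(6*(1 + 12))) = 47689/(-24106 + (½)*53/(6*13)) = 47689/(-24106 + (½)*53/78) = 47689/(-24106 + (½)*(1/78)*53) = 47689/(-24106 + 53/156) = 47689/(-3760483/156) = 47689*(-156/3760483) = -7439484/3760483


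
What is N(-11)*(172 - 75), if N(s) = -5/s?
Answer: 485/11 ≈ 44.091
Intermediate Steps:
N(-11)*(172 - 75) = (-5/(-11))*(172 - 75) = -5*(-1/11)*97 = (5/11)*97 = 485/11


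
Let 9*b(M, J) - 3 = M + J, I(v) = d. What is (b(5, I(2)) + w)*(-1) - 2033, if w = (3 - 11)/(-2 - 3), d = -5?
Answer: -30524/15 ≈ -2034.9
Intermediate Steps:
I(v) = -5
w = 8/5 (w = -8/(-5) = -8*(-⅕) = 8/5 ≈ 1.6000)
b(M, J) = ⅓ + J/9 + M/9 (b(M, J) = ⅓ + (M + J)/9 = ⅓ + (J + M)/9 = ⅓ + (J/9 + M/9) = ⅓ + J/9 + M/9)
(b(5, I(2)) + w)*(-1) - 2033 = ((⅓ + (⅑)*(-5) + (⅑)*5) + 8/5)*(-1) - 2033 = ((⅓ - 5/9 + 5/9) + 8/5)*(-1) - 2033 = (⅓ + 8/5)*(-1) - 2033 = (29/15)*(-1) - 2033 = -29/15 - 2033 = -30524/15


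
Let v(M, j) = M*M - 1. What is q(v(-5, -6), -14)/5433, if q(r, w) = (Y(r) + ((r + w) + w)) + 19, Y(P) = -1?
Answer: 14/5433 ≈ 0.0025768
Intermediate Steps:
v(M, j) = -1 + M² (v(M, j) = M² - 1 = -1 + M²)
q(r, w) = 18 + r + 2*w (q(r, w) = (-1 + ((r + w) + w)) + 19 = (-1 + (r + 2*w)) + 19 = (-1 + r + 2*w) + 19 = 18 + r + 2*w)
q(v(-5, -6), -14)/5433 = (18 + (-1 + (-5)²) + 2*(-14))/5433 = (18 + (-1 + 25) - 28)*(1/5433) = (18 + 24 - 28)*(1/5433) = 14*(1/5433) = 14/5433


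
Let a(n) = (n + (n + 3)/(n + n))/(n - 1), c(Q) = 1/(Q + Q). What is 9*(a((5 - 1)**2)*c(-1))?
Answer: -1593/320 ≈ -4.9781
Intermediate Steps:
c(Q) = 1/(2*Q)
a(n) = (n + (3 + n)/(2*n))/(-1 + n) (a(n) = (n + (3 + n)/((2*n)))/(-1 + n) = (n + (3 + n)*(1/(2*n)))/(-1 + n) = (n + (3 + n)/(2*n))/(-1 + n))
9*(a((5 - 1)**2)*c(-1)) = 9*(((3 + (5 - 1)**2 + 2*((5 - 1)**2)**2)/(2*((5 - 1)**2)*(-1 + (5 - 1)**2)))*((1/2)/(-1))) = 9*(((3 + 4**2 + 2*(4**2)**2)/(2*(4**2)*(-1 + 4**2)))*((1/2)*(-1))) = 9*(((1/2)*(3 + 16 + 2*16**2)/(16*(-1 + 16)))*(-1/2)) = 9*(((1/2)*(1/16)*(3 + 16 + 2*256)/15)*(-1/2)) = 9*(((1/2)*(1/16)*(1/15)*(3 + 16 + 512))*(-1/2)) = 9*(((1/2)*(1/16)*(1/15)*531)*(-1/2)) = 9*((177/160)*(-1/2)) = 9*(-177/320) = -1593/320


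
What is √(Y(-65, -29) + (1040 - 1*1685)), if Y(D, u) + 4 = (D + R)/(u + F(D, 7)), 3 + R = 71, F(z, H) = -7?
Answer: I*√23367/6 ≈ 25.477*I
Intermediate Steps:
R = 68 (R = -3 + 71 = 68)
Y(D, u) = -4 + (68 + D)/(-7 + u) (Y(D, u) = -4 + (D + 68)/(u - 7) = -4 + (68 + D)/(-7 + u))
√(Y(-65, -29) + (1040 - 1*1685)) = √((96 - 65 - 4*(-29))/(-7 - 29) + (1040 - 1*1685)) = √((96 - 65 + 116)/(-36) + (1040 - 1685)) = √(-1/36*147 - 645) = √(-49/12 - 645) = √(-7789/12) = I*√23367/6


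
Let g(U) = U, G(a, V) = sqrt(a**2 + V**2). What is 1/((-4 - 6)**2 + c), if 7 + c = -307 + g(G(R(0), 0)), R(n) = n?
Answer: -1/214 ≈ -0.0046729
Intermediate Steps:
G(a, V) = sqrt(V**2 + a**2)
c = -314 (c = -7 + (-307 + sqrt(0**2 + 0**2)) = -7 + (-307 + sqrt(0 + 0)) = -7 + (-307 + sqrt(0)) = -7 + (-307 + 0) = -7 - 307 = -314)
1/((-4 - 6)**2 + c) = 1/((-4 - 6)**2 - 314) = 1/((-10)**2 - 314) = 1/(100 - 314) = 1/(-214) = -1/214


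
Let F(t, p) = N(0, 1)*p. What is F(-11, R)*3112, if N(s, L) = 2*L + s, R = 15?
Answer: 93360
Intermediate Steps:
N(s, L) = s + 2*L
F(t, p) = 2*p (F(t, p) = (0 + 2*1)*p = (0 + 2)*p = 2*p)
F(-11, R)*3112 = (2*15)*3112 = 30*3112 = 93360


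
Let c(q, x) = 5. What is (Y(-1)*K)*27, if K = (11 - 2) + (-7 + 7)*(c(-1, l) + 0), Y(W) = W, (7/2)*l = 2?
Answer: -243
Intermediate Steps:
l = 4/7 (l = (2/7)*2 = 4/7 ≈ 0.57143)
K = 9 (K = (11 - 2) + (-7 + 7)*(5 + 0) = 9 + 0*5 = 9 + 0 = 9)
(Y(-1)*K)*27 = -1*9*27 = -9*27 = -243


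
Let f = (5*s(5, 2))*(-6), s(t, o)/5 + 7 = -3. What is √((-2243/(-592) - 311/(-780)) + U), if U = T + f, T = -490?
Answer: √844716420795/28860 ≈ 31.846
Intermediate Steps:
s(t, o) = -50 (s(t, o) = -35 + 5*(-3) = -35 - 15 = -50)
f = 1500 (f = (5*(-50))*(-6) = -250*(-6) = 1500)
U = 1010 (U = -490 + 1500 = 1010)
√((-2243/(-592) - 311/(-780)) + U) = √((-2243/(-592) - 311/(-780)) + 1010) = √((-2243*(-1/592) - 311*(-1/780)) + 1010) = √((2243/592 + 311/780) + 1010) = √(483413/115440 + 1010) = √(117077813/115440) = √844716420795/28860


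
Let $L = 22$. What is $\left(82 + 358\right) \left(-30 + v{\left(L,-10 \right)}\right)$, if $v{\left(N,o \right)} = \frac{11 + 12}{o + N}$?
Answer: $- \frac{37070}{3} \approx -12357.0$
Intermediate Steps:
$v{\left(N,o \right)} = \frac{23}{N + o}$
$\left(82 + 358\right) \left(-30 + v{\left(L,-10 \right)}\right) = \left(82 + 358\right) \left(-30 + \frac{23}{22 - 10}\right) = 440 \left(-30 + \frac{23}{12}\right) = 440 \left(- \frac{337}{12}\right) = - \frac{37070}{3}$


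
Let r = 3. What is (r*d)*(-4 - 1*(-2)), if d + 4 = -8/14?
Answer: 192/7 ≈ 27.429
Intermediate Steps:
d = -32/7 (d = -4 - 8/14 = -4 - 8*1/14 = -4 - 4/7 = -32/7 ≈ -4.5714)
(r*d)*(-4 - 1*(-2)) = (3*(-32/7))*(-4 - 1*(-2)) = -96*(-4 + 2)/7 = -96/7*(-2) = 192/7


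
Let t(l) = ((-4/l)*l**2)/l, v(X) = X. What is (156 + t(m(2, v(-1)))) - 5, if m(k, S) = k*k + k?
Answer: 147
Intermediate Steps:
m(k, S) = k + k**2 (m(k, S) = k**2 + k = k + k**2)
t(l) = -4 (t(l) = (-4*l)/l = -4)
(156 + t(m(2, v(-1)))) - 5 = (156 - 4) - 5 = 152 - 5 = 147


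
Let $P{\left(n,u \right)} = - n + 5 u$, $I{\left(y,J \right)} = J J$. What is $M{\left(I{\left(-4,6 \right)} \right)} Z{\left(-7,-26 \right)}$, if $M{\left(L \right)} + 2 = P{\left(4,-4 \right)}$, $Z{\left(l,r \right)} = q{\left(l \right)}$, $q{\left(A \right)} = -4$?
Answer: $104$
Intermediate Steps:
$I{\left(y,J \right)} = J^{2}$
$Z{\left(l,r \right)} = -4$
$M{\left(L \right)} = -26$ ($M{\left(L \right)} = -2 + \left(\left(-1\right) 4 + 5 \left(-4\right)\right) = -2 - 24 = -26$)
$M{\left(I{\left(-4,6 \right)} \right)} Z{\left(-7,-26 \right)} = \left(-26\right) \left(-4\right) = 104$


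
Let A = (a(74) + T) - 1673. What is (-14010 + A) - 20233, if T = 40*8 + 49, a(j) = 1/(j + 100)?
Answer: -6185177/174 ≈ -35547.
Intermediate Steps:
a(j) = 1/(100 + j)
T = 369 (T = 320 + 49 = 369)
A = -226895/174 (A = (1/(100 + 74) + 369) - 1673 = (1/174 + 369) - 1673 = 64207/174 - 1673 = -226895/174 ≈ -1304.0)
(-14010 + A) - 20233 = (-14010 - 226895/174) - 20233 = -2664635/174 - 20233 = -6185177/174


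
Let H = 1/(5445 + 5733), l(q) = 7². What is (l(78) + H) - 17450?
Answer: -194508377/11178 ≈ -17401.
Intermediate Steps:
l(q) = 49
H = 1/11178 ≈ 8.9461e-5
(l(78) + H) - 17450 = (49 + 1/11178) - 17450 = 547723/11178 - 17450 = -194508377/11178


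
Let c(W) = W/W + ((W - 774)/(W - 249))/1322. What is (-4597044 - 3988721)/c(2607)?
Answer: -524788219140/61159 ≈ -8.5807e+6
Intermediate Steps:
c(W) = 1 + (-774 + W)/(1322*(-249 + W)) (c(W) = 1 + ((-774 + W)/(-249 + W))*(1/1322) = 1 + (-774 + W)/(1322*(-249 + W)))
(-4597044 - 3988721)/c(2607) = (-4597044 - 3988721)/((21*(-15712 + 63*2607)/(1322*(-249 + 2607)))) = -8585765*1039092/(7*(-15712 + 164241)) = -8585765/((21/1322)*(1/2358)*148529) = -8585765/1039703/1039092 = -8585765*1039092/1039703 = -524788219140/61159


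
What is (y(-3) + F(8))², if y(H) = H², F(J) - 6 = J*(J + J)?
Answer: 20449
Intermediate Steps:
F(J) = 6 + 2*J² (F(J) = 6 + J*(J + J) = 6 + J*(2*J) = 6 + 2*J²)
(y(-3) + F(8))² = ((-3)² + (6 + 2*8²))² = (9 + (6 + 2*64))² = (9 + (6 + 128))² = (9 + 134)² = 143² = 20449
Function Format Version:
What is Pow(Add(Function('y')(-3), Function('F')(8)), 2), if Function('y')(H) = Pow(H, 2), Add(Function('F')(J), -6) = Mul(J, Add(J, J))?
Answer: 20449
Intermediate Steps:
Function('F')(J) = Add(6, Mul(2, Pow(J, 2))) (Function('F')(J) = Add(6, Mul(J, Add(J, J))) = Add(6, Mul(J, Mul(2, J))) = Add(6, Mul(2, Pow(J, 2))))
Pow(Add(Function('y')(-3), Function('F')(8)), 2) = Pow(Add(Pow(-3, 2), Add(6, Mul(2, Pow(8, 2)))), 2) = Pow(Add(9, Add(6, Mul(2, 64))), 2) = Pow(Add(9, Add(6, 128)), 2) = Pow(Add(9, 134), 2) = Pow(143, 2) = 20449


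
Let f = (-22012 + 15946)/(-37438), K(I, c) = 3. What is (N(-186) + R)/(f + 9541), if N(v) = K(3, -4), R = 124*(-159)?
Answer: -369007647/178601012 ≈ -2.0661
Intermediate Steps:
R = -19716
f = 3033/18719 (f = -6066*(-1/37438) = 3033/18719 ≈ 0.16203)
N(v) = 3
(N(-186) + R)/(f + 9541) = (3 - 19716)/(3033/18719 + 9541) = -19713/178601012/18719 = -19713*18719/178601012 = -369007647/178601012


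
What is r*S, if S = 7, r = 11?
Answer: 77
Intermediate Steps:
r*S = 11*7 = 77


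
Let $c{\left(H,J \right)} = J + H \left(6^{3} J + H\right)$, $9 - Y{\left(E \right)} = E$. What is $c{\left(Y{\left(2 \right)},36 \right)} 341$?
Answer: $18590297$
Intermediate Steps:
$Y{\left(E \right)} = 9 - E$
$c{\left(H,J \right)} = J + H \left(H + 216 J\right)$ ($c{\left(H,J \right)} = J + H \left(216 J + H\right) = J + H \left(H + 216 J\right)$)
$c{\left(Y{\left(2 \right)},36 \right)} 341 = \left(36 + \left(9 - 2\right)^{2} + 216 \left(9 - 2\right) 36\right) 341 = \left(36 + 7^{2} + 216 \cdot 7 \cdot 36\right) 341 = \left(36 + 49 + 54432\right) 341 = 54517 \cdot 341 = 18590297$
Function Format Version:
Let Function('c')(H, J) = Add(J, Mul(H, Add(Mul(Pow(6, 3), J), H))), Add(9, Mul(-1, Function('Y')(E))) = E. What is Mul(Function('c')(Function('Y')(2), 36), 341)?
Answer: 18590297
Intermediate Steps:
Function('Y')(E) = Add(9, Mul(-1, E))
Function('c')(H, J) = Add(J, Mul(H, Add(H, Mul(216, J)))) (Function('c')(H, J) = Add(J, Mul(H, Add(Mul(216, J), H))) = Add(J, Mul(H, Add(H, Mul(216, J)))))
Mul(Function('c')(Function('Y')(2), 36), 341) = Mul(Add(36, Pow(Add(9, Mul(-1, 2)), 2), Mul(216, Add(9, Mul(-1, 2)), 36)), 341) = Mul(Add(36, Pow(Add(9, -2), 2), Mul(216, Add(9, -2), 36)), 341) = Mul(Add(36, Pow(7, 2), Mul(216, 7, 36)), 341) = Mul(Add(36, 49, 54432), 341) = Mul(54517, 341) = 18590297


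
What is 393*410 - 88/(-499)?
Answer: 80403958/499 ≈ 1.6113e+5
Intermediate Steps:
393*410 - 88/(-499) = 161130 - 88*(-1/499) = 161130 + 88/499 = 80403958/499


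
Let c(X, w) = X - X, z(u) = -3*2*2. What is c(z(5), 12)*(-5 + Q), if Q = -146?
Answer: 0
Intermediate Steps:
z(u) = -12 (z(u) = -6*2 = -12)
c(X, w) = 0
c(z(5), 12)*(-5 + Q) = 0*(-5 - 146) = 0*(-151) = 0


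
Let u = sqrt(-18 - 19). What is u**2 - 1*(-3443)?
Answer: 3406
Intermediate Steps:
u = I*sqrt(37) (u = sqrt(-37) = I*sqrt(37) ≈ 6.0828*I)
u**2 - 1*(-3443) = (I*sqrt(37))**2 - 1*(-3443) = -37 + 3443 = 3406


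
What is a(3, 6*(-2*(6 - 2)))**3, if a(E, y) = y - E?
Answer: -132651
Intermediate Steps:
a(3, 6*(-2*(6 - 2)))**3 = (6*(-2*(6 - 2)) - 1*3)**3 = (6*(-2*4) - 3)**3 = (6*(-8) - 3)**3 = (-48 - 3)**3 = (-51)**3 = -132651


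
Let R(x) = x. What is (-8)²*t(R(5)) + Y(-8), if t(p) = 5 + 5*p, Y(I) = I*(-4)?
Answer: 1952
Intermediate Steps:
Y(I) = -4*I
(-8)²*t(R(5)) + Y(-8) = (-8)²*(5 + 5*5) - 4*(-8) = 64*(5 + 25) + 32 = 64*30 + 32 = 1920 + 32 = 1952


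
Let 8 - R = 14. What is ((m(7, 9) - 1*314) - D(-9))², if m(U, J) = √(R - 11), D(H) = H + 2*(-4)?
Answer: (297 - I*√17)² ≈ 88192.0 - 2449.1*I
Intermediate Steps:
R = -6 (R = 8 - 1*14 = 8 - 14 = -6)
D(H) = -8 + H (D(H) = H - 8 = -8 + H)
m(U, J) = I*√17 (m(U, J) = √(-6 - 11) = √(-17) = I*√17)
((m(7, 9) - 1*314) - D(-9))² = ((I*√17 - 1*314) - (-8 - 9))² = ((I*√17 - 314) - 1*(-17))² = ((-314 + I*√17) + 17)² = (-297 + I*√17)²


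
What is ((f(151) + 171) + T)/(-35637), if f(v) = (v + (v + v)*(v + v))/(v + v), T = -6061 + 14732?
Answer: -18289/71274 ≈ -0.25660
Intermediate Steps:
T = 8671
f(v) = (v + 4*v²)/(2*v) (f(v) = (v + (2*v)*(2*v))/((2*v)) = (v + 4*v²)*(1/(2*v)) = (v + 4*v²)/(2*v))
((f(151) + 171) + T)/(-35637) = (((½ + 2*151) + 171) + 8671)/(-35637) = (((½ + 302) + 171) + 8671)*(-1/35637) = ((605/2 + 171) + 8671)*(-1/35637) = (947/2 + 8671)*(-1/35637) = (18289/2)*(-1/35637) = -18289/71274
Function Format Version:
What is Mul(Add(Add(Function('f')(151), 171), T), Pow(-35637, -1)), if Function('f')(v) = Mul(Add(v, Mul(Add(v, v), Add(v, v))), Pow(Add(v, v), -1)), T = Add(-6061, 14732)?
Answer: Rational(-18289, 71274) ≈ -0.25660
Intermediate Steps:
T = 8671
Function('f')(v) = Mul(Rational(1, 2), Pow(v, -1), Add(v, Mul(4, Pow(v, 2)))) (Function('f')(v) = Mul(Add(v, Mul(Mul(2, v), Mul(2, v))), Pow(Mul(2, v), -1)) = Mul(Add(v, Mul(4, Pow(v, 2))), Mul(Rational(1, 2), Pow(v, -1))) = Mul(Rational(1, 2), Pow(v, -1), Add(v, Mul(4, Pow(v, 2)))))
Mul(Add(Add(Function('f')(151), 171), T), Pow(-35637, -1)) = Mul(Add(Add(Add(Rational(1, 2), Mul(2, 151)), 171), 8671), Pow(-35637, -1)) = Mul(Add(Add(Add(Rational(1, 2), 302), 171), 8671), Rational(-1, 35637)) = Mul(Add(Add(Rational(605, 2), 171), 8671), Rational(-1, 35637)) = Mul(Add(Rational(947, 2), 8671), Rational(-1, 35637)) = Mul(Rational(18289, 2), Rational(-1, 35637)) = Rational(-18289, 71274)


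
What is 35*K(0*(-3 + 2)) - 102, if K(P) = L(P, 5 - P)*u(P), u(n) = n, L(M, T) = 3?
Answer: -102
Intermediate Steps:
K(P) = 3*P
35*K(0*(-3 + 2)) - 102 = 35*(3*(0*(-3 + 2))) - 102 = 35*(3*(0*(-1))) - 102 = 35*(3*0) - 102 = 35*0 - 102 = 0 - 102 = -102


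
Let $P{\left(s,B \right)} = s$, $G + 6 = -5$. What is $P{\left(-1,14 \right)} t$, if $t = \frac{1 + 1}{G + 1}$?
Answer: $\frac{1}{5} \approx 0.2$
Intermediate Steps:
$G = -11$ ($G = -6 - 5 = -11$)
$t = - \frac{1}{5}$ ($t = \frac{1 + 1}{-11 + 1} = \frac{2}{-10} = 2 \left(- \frac{1}{10}\right) = - \frac{1}{5} \approx -0.2$)
$P{\left(-1,14 \right)} t = \left(-1\right) \left(- \frac{1}{5}\right) = \frac{1}{5}$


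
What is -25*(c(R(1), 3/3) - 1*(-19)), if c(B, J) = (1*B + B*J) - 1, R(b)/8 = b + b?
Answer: -1250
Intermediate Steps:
R(b) = 16*b (R(b) = 8*(b + b) = 8*(2*b) = 16*b)
c(B, J) = -1 + B + B*J (c(B, J) = (B + B*J) - 1 = -1 + B + B*J)
-25*(c(R(1), 3/3) - 1*(-19)) = -25*((-1 + 16*1 + (16*1)*(3/3)) - 1*(-19)) = -25*((-1 + 16 + 16*(3*(1/3))) + 19) = -25*((-1 + 16 + 16*1) + 19) = -25*((-1 + 16 + 16) + 19) = -25*(31 + 19) = -25*50 = -1250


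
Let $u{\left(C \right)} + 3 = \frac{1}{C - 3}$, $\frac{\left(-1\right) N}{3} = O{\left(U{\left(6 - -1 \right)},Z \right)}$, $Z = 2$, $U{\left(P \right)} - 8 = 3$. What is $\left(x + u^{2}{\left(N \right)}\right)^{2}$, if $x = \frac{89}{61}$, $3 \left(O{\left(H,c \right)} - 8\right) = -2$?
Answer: $\frac{166432177521}{1453515625} \approx 114.5$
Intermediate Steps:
$U{\left(P \right)} = 11$ ($U{\left(P \right)} = 8 + 3 = 11$)
$O{\left(H,c \right)} = \frac{22}{3}$ ($O{\left(H,c \right)} = 8 + \frac{1}{3} \left(-2\right) = 8 - \frac{2}{3} = \frac{22}{3}$)
$N = -22$ ($N = \left(-3\right) \frac{22}{3} = -22$)
$u{\left(C \right)} = -3 + \frac{1}{-3 + C}$ ($u{\left(C \right)} = -3 + \frac{1}{C - 3} = -3 + \frac{1}{-3 + C}$)
$x = \frac{89}{61}$ ($x = 89 \cdot \frac{1}{61} = \frac{89}{61} \approx 1.459$)
$\left(x + u^{2}{\left(N \right)}\right)^{2} = \left(\frac{89}{61} + \left(\frac{10 - -66}{-3 - 22}\right)^{2}\right)^{2} = \left(\frac{89}{61} + \left(\frac{10 + 66}{-25}\right)^{2}\right)^{2} = \left(\frac{89}{61} + \left(\left(- \frac{1}{25}\right) 76\right)^{2}\right)^{2} = \left(\frac{89}{61} + \left(- \frac{76}{25}\right)^{2}\right)^{2} = \left(\frac{89}{61} + \frac{5776}{625}\right)^{2} = \left(\frac{407961}{38125}\right)^{2} = \frac{166432177521}{1453515625}$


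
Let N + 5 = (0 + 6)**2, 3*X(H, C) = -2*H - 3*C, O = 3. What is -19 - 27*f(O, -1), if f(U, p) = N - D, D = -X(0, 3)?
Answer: -775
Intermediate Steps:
X(H, C) = -C - 2*H/3 (X(H, C) = (-2*H - 3*C)/3 = (-3*C - 2*H)/3 = -C - 2*H/3)
D = 3 (D = -(-1*3 - 2/3*0) = -(-3 + 0) = -1*(-3) = 3)
N = 31 (N = -5 + (0 + 6)**2 = -5 + 6**2 = -5 + 36 = 31)
f(U, p) = 28 (f(U, p) = 31 - 1*3 = 31 - 3 = 28)
-19 - 27*f(O, -1) = -19 - 27*28 = -19 - 756 = -775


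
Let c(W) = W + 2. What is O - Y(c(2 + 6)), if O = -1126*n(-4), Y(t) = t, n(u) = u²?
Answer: -18026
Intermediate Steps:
c(W) = 2 + W
O = -18016 (O = -1126*(-4)² = -1126*16 = -18016)
O - Y(c(2 + 6)) = -18016 - (2 + (2 + 6)) = -18016 - (2 + 8) = -18016 - 1*10 = -18016 - 10 = -18026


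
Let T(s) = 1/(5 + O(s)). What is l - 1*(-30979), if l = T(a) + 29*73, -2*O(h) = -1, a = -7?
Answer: 364058/11 ≈ 33096.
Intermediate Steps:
O(h) = ½ (O(h) = -½*(-1) = ½)
T(s) = 2/11 (T(s) = 1/(5 + ½) = 1/(11/2) = 2/11)
l = 23289/11 (l = 2/11 + 29*73 = 2/11 + 2117 = 23289/11 ≈ 2117.2)
l - 1*(-30979) = 23289/11 - 1*(-30979) = 23289/11 + 30979 = 364058/11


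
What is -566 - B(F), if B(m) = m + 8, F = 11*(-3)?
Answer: -541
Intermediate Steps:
F = -33
B(m) = 8 + m
-566 - B(F) = -566 - (8 - 33) = -566 - 1*(-25) = -566 + 25 = -541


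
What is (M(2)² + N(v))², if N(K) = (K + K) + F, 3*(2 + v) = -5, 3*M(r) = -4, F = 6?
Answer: 16/81 ≈ 0.19753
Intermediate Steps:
M(r) = -4/3 (M(r) = (⅓)*(-4) = -4/3)
v = -11/3 (v = -2 + (⅓)*(-5) = -2 - 5/3 = -11/3 ≈ -3.6667)
N(K) = 6 + 2*K (N(K) = (K + K) + 6 = 2*K + 6 = 6 + 2*K)
(M(2)² + N(v))² = ((-4/3)² + (6 + 2*(-11/3)))² = (16/9 + (6 - 22/3))² = (16/9 - 4/3)² = (4/9)² = 16/81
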